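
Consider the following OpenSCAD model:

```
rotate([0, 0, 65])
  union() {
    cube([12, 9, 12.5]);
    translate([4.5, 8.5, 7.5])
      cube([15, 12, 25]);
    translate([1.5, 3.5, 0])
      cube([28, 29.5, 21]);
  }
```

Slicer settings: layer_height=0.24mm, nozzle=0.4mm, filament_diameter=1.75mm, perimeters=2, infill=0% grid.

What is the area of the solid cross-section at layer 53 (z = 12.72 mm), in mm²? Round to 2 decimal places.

At z = 12.72 mm: the cube does not reach this height (z outside [0, 12.5]); the cube at (4.5, 8.5) is present — its section is the full 15×12 rectangle (area 180.00 mm²); the 28×29.5 cube at (1.5, 3.5) contributes its full rectangle (area 826.00 mm²); Combining (union): the 15×12 cube at (4.5, 8.5) lies entirely inside the 28×29.5 cube at (1.5, 3.5), so the union is just the 28×29.5 cube at (1.5, 3.5) — area = 826.00 mm²; (rotated 65° about Z; rotation is an isometry so areas/perimeters/island counts are preserved). Overall, the cross-section is a single solid region. Net area = 826.00 mm².

826.00 mm²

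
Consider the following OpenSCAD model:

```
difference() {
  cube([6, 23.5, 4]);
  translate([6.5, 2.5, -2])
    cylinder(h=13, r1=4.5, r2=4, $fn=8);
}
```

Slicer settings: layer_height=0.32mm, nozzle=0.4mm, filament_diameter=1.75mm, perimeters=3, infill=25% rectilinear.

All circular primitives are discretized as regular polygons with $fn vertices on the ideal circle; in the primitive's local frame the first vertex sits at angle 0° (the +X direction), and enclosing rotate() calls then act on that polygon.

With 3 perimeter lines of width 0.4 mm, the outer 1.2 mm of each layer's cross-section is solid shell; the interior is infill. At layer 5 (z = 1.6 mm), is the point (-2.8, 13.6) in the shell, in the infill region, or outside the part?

At z = 1.6 mm: the 6×23.5 cube contributes its full rectangle; the cone at (6.5, 2.5) contributes a regular 8-gon of circumradius 4.362 (interpolated between r1=4.5 and r2=4 at t=0.277); Taking the first minus the rest: starting from the 6×23.5 cube, the cone at (6.5, 2.5) partially overlaps it — only the 19.68 mm² overlap (of its 53.81 mm²) is removed, clipping the outline — 1 connected region. Overall, the cross-section is a single solid region. The nearest boundary edge runs (0.00, 0.00)→(0.00, 23.50); distance from the point to it = 2.80 mm. The point is not inside any of the regions above, so it lies outside the cross-section (2.80 mm from the nearest boundary).

outside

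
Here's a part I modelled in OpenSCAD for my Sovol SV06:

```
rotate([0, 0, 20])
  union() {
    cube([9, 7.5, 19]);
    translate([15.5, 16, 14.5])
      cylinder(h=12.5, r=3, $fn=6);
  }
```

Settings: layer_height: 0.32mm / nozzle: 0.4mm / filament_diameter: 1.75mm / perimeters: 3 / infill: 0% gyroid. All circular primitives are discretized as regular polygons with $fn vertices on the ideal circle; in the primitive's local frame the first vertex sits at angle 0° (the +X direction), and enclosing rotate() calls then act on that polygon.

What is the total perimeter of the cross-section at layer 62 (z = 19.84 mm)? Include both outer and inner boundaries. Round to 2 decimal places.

At z = 19.84 mm: the cube is absent (z outside [0, 19]); the r=3 cylinder at (15.5, 16) contributes a regular 6-gon of circumradius 3 (perimeter = 2·6·3.000·sin(180°/6) = 18.00 mm); Combining (union): only the r=3 cylinder at (15.5, 16) is present, so the union is just that shape — boundary = 18.00 mm; (whole slice rotated 20° about Z — lengths, areas and connectivity unchanged). Overall, the cross-section is a single solid region. Total boundary length (outer) = 18.00 mm.

18.00 mm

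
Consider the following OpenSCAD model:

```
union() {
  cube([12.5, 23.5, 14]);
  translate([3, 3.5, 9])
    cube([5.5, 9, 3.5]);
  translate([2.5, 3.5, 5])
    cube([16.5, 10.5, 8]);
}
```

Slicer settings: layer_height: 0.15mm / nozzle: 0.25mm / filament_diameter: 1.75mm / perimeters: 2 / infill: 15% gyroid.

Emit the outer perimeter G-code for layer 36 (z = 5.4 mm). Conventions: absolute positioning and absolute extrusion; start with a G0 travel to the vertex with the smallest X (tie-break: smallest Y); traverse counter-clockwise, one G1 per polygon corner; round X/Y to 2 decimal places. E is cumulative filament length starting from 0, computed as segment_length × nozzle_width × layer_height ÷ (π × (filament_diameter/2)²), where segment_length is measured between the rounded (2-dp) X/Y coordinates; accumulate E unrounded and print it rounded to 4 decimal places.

G0 X0.00 Y0.00 Z5.40
G1 X12.50 Y0.00 E0.1949
G1 X12.50 Y3.50 E0.2495
G1 X19.00 Y3.50 E0.3508
G1 X19.00 Y14.00 E0.5145
G1 X12.50 Y14.00 E0.6158
G1 X12.50 Y23.50 E0.7639
G1 X0.00 Y23.50 E0.9588
G1 X0.00 Y0.00 E1.3252

At z = 5.4 mm: the 12.5×23.5 cube contributes its full rectangle; the cube at (3, 3.5) does not reach this height (z outside [9, 12.5]); the cube at (2.5, 3.5) is present — its section is the full 16.5×10.5 rectangle; Taking the union: the regions partially overlap (shared area 105.00 mm²), so overlapping operands fuse into one piece — 1 connected region. The outline is a single polygon with 8 vertices. Extrusion per mm of travel: 0.25 × 0.15 / (π × 0.875²) = 0.015591. Accumulating E over each segment gives final E = 1.3252.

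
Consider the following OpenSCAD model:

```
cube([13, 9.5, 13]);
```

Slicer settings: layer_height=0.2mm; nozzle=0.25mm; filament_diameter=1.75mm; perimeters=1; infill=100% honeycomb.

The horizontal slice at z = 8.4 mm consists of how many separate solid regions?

At z = 8.4 mm: the 13×9.5 cube contributes its full rectangle. The result has 1 disconnected region.

1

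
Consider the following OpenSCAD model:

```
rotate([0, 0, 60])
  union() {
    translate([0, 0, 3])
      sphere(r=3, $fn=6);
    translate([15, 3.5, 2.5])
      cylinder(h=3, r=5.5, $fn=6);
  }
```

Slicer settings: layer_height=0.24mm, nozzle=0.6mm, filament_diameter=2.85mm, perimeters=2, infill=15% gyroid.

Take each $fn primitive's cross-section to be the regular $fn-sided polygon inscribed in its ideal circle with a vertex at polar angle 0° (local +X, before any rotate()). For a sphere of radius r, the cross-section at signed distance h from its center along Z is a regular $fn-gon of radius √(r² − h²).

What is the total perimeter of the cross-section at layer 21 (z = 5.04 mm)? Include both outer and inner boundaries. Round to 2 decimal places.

46.20 mm

At z = 5.04 mm: the sphere: section is a regular 6-gon, circumradius = √(r²−h²) = √(3²−2.04²) = 2.200 (perimeter = 2·6·2.200·sin(180°/6) = 13.20 mm); the cylinder at (15, 3.5): section is a regular 6-gon, circumradius r=5.5 (perimeter = 2·6·5.500·sin(180°/6) = 33.00 mm); Merging all regions: the 2 present regions are separate (no shared area or edge), so areas and boundary lengths simply add and each stays a separate island — boundary = 46.20 mm; (whole slice rotated 60° about Z — lengths, areas and connectivity unchanged). Overall, the cross-section has 2 separate islands. Total boundary length (outer) = 46.20 mm.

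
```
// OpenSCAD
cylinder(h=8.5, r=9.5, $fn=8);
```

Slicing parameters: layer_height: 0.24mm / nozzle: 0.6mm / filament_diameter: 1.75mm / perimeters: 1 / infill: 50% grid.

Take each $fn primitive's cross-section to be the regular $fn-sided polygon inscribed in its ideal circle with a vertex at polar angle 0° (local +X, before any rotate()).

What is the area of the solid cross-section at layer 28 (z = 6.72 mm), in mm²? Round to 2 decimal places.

At z = 6.72 mm: the cylinder: section is a regular 8-gon, circumradius r=9.5 (area = (8/2)·9.500²·sin(360°/8) = 255.27 mm²). Overall, the cross-section is a single solid region. Net area = 255.27 mm².

255.27 mm²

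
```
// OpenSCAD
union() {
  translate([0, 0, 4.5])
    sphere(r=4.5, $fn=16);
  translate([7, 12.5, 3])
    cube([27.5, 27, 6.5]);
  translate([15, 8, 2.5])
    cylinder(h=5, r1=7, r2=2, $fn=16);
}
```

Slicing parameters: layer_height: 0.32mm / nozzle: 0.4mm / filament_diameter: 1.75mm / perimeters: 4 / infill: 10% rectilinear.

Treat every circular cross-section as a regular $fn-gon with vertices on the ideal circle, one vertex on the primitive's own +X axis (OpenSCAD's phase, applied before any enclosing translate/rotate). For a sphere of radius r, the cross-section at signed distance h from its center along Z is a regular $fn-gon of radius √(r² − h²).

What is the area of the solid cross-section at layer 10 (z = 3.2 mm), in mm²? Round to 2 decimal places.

910.70 mm²

At z = 3.2 mm: the sphere: section is a regular 16-gon, circumradius = √(r²−h²) = √(4.5²−1.3²) = 4.308 (area = (16/2)·4.308²·sin(360°/16) = 56.82 mm²); the cube at (7, 12.5) is present — its section is the full 27.5×27 rectangle (area 742.50 mm²); the cone at (15, 8) contributes a regular 16-gon of circumradius 6.300 (interpolated between r1=7 and r2=2 at t=0.140) (area = (16/2)·6.300²·sin(360°/16) = 121.51 mm²); Taking the union: the regions partially overlap — summed areas 920.83 mm² minus the doubly-counted overlap 10.13 mm² gives 910.70 mm² — area = 910.70 mm². Overall, the cross-section has 2 separate islands. Net area = 910.70 mm².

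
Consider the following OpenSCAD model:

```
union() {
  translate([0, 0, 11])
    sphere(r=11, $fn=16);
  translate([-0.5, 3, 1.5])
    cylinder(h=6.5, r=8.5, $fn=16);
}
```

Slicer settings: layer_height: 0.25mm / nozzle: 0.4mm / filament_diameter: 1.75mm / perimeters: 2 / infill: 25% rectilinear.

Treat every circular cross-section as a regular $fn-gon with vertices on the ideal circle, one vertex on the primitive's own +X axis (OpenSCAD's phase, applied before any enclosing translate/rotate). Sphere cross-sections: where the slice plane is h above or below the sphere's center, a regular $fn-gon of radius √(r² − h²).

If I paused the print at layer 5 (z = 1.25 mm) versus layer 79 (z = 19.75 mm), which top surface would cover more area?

layer 79 (z = 19.75 mm)

Layer 5 (z = 1.25): the sphere: section is a regular 16-gon, circumradius = √(r²−h²) = √(11²−9.75²) = 5.093 (area = (16/2)·5.093²·sin(360°/16) = 79.41 mm²); the cylinder at (-0.5, 3) is absent (z outside [1.5, 8]); Combining (union): only the r=11 sphere is present, so the union is just that shape — area = 79.41 mm². So its area = 79.41 mm². Layer 79 (z = 19.75): the r=11 sphere slices to a regular 16-gon of circumradius 6.666 (√(r²−h²) with h=8.75 from center) (area = (16/2)·6.666²·sin(360°/16) = 136.04 mm²); the cylinder at (-0.5, 3) does not reach this height (z outside [1.5, 8]); Merging all regions: only the r=11 sphere is present, so the union is just that shape — area = 136.04 mm². So its area = 136.04 mm². Layer 79 is larger (136.04 vs 79.41 mm²).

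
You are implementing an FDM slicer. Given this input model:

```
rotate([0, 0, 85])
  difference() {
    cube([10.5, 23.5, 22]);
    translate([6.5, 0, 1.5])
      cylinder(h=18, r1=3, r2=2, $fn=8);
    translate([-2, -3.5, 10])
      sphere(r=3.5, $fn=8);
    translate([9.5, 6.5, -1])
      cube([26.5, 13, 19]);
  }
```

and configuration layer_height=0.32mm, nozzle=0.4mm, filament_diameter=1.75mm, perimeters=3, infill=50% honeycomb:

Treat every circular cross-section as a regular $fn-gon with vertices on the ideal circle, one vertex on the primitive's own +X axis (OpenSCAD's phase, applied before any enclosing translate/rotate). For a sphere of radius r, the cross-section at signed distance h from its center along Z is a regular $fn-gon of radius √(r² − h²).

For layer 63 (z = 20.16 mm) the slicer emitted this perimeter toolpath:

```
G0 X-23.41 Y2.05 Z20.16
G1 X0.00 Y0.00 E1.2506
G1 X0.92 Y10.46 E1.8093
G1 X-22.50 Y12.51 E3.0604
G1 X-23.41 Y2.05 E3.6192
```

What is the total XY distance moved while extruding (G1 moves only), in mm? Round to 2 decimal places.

68.01 mm

Sum the Euclidean lengths of each G1 segment: total = 68.01 mm.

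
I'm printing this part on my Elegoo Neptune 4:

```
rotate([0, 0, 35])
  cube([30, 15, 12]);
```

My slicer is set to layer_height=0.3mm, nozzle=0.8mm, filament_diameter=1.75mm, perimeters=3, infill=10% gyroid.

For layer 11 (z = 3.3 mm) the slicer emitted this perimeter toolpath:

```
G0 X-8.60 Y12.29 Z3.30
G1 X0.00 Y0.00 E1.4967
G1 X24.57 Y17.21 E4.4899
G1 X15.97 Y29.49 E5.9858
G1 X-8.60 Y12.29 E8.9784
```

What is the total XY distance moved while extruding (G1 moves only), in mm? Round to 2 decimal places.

89.98 mm

Sum the Euclidean lengths of each G1 segment: total = 89.98 mm.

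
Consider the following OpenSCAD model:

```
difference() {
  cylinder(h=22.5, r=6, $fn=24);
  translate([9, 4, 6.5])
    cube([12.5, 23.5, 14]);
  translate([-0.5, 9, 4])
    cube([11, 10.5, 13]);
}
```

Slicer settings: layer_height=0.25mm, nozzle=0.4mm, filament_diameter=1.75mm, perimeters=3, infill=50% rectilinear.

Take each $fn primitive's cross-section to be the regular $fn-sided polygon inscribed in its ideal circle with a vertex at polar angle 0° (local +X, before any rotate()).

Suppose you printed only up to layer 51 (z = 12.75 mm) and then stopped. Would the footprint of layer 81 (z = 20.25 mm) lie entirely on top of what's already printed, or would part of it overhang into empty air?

Compare the two slices. At z = 12.75: the r=6 cylinder contributes a regular 24-gon of circumradius 6 (area = (24/2)·6.000²·sin(360°/24) = 111.81 mm²); the cube at (9, 4) is present — its section is the full 12.5×23.5 rectangle (area 293.75 mm²); the cube at (-0.5, 9) is present — its section is the full 11×10.5 rectangle (area 115.50 mm²); Taking the first minus the rest: starting from the r=6 cylinder (111.81 mm²), the 12.5×23.5 cube at (9, 4) misses the remaining region (no effect); the 11×10.5 cube at (-0.5, 9) misses the remaining region (no effect) — area = 111.81 mm². At z = 20.25: the cylinder: section is a regular 24-gon, circumradius r=6 (area = (24/2)·6.000²·sin(360°/24) = 111.81 mm²); the cube at (9, 4) is present — its section is the full 12.5×23.5 rectangle (area 293.75 mm²); the cube at (-0.5, 9) does not reach this height (z outside [4, 17]); Taking the first minus the rest: starting from the r=6 cylinder (111.81 mm²), the 12.5×23.5 cube at (9, 4) misses the remaining region (no effect) — area = 111.81 mm². Checking containment: the cross-section at z = 20.25 is a subset of the cross-section at z = 12.75.

entirely on top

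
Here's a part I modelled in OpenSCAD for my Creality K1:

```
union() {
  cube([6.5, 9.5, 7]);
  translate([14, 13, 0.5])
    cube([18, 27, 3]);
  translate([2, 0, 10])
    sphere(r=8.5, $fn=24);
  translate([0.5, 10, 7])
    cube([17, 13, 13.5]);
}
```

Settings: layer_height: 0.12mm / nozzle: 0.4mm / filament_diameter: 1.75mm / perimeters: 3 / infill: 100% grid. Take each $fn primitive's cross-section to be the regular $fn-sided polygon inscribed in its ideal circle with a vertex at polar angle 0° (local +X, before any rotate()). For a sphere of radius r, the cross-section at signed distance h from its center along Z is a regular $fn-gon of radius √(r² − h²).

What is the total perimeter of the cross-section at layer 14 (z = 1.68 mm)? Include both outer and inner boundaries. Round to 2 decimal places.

123.97 mm

At z = 1.68 mm: the cube is present — its section is the full 6.5×9.5 rectangle (perimeter 32.00 mm); the 18×27 cube at (14, 13) contributes its full rectangle (perimeter 90.00 mm); the r=8.5 sphere at (2, 0) contributes a regular 24-gon of circumradius √(8.5²−8.32²) = 1.740 (perimeter = 2·24·1.740·sin(180°/24) = 10.90 mm); the cube at (0.5, 10) does not reach this height (z outside [7, 20.5]); Merging all regions: the regions partially overlap (shared area 4.70 mm²), so the edge portions inside another operand are dropped and the merged outline is re-measured after clipping — boundary = 123.97 mm. Overall, the cross-section has 2 separate islands. Total boundary length (outer) = 123.97 mm.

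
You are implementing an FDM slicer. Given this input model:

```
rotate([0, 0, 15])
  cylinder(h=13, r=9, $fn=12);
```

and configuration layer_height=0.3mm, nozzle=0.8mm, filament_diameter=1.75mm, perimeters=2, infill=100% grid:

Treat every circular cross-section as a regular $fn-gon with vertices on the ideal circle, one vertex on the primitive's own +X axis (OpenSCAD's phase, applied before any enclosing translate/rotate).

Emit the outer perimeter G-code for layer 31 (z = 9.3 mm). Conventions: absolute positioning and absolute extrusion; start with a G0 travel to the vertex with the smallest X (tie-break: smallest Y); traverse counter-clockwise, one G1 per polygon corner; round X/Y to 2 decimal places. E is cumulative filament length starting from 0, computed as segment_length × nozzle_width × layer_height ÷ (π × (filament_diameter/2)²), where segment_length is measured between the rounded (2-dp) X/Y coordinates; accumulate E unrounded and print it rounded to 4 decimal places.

At z = 9.3 mm: the r=9 cylinder contributes a regular 12-gon of circumradius 9; (whole slice rotated 15° about Z — lengths, areas and connectivity unchanged). The outline is a single polygon with 12 vertices. Extrusion per mm of travel: 0.8 × 0.3 / (π × 0.875²) = 0.099780. Accumulating E over each segment gives final E = 5.5758.

G0 X-8.69 Y-2.33 Z9.30
G1 X-6.36 Y-6.36 E0.4645
G1 X-2.33 Y-8.69 E0.9290
G1 X2.33 Y-8.69 E1.3939
G1 X6.36 Y-6.36 E1.8584
G1 X8.69 Y-2.33 E2.3229
G1 X8.69 Y2.33 E2.7879
G1 X6.36 Y6.36 E3.2524
G1 X2.33 Y8.69 E3.7169
G1 X-2.33 Y8.69 E4.1818
G1 X-6.36 Y6.36 E4.6463
G1 X-8.69 Y2.33 E5.1108
G1 X-8.69 Y-2.33 E5.5758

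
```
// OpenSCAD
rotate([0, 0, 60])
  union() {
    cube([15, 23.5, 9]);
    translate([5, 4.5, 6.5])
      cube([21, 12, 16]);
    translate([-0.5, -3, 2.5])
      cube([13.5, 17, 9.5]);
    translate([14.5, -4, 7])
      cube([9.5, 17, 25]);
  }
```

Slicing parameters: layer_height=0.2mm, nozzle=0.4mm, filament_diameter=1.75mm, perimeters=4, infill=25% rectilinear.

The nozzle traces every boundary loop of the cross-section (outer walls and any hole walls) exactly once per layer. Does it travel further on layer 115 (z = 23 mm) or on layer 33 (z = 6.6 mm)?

Layer 115 (z = 23): the cube does not reach this height (z outside [0, 9]); the cube at (5, 4.5) does not reach this height (z outside [6.5, 22.5]); the cube at (-0.5, -3) is absent (z outside [2.5, 12]); the cube at (14.5, -4) is present — its section is the full 9.5×17 rectangle (perimeter 53.00 mm); Combining (union): only the 9.5×17 cube at (14.5, -4) is present, so the union is just that shape — boundary = 53.00 mm; (rotated 60° about Z; rotation is an isometry so areas/perimeters/island counts are preserved). So its perimeter = 53.00 mm. Layer 33 (z = 6.6): the cube (footprint 15×23.5) is included at this height (perimeter 77.00 mm); the cube at (5, 4.5) (footprint 21×12) is included at this height (perimeter 66.00 mm); the 13.5×17 cube at (-0.5, -3) contributes its full rectangle (perimeter 61.00 mm); the cube at (14.5, -4) is not intersected at this z (z outside [7, 32]); Taking the union: the regions partially overlap (shared area 302.00 mm²), so the edge portions inside another operand are dropped and the merged outline is re-measured after clipping — boundary = 106.00 mm; (whole slice rotated 60° about Z — lengths, areas and connectivity unchanged). So its perimeter = 106.00 mm. Layer 33 is larger (106.00 vs 53.00 mm).

layer 33 (z = 6.6 mm)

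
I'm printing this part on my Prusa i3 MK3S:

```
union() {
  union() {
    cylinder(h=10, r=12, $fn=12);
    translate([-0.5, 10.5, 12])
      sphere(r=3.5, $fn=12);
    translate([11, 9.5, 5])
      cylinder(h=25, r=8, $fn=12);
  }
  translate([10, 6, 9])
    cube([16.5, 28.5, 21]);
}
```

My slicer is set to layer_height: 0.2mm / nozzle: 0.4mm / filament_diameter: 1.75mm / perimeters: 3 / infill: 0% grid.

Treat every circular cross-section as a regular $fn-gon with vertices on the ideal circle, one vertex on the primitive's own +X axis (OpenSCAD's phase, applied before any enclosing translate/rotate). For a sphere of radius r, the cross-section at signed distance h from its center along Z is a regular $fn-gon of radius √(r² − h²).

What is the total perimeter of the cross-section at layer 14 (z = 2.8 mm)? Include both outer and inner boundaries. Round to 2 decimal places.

74.54 mm

At z = 2.8 mm: the r=12 cylinder contributes a regular 12-gon of circumradius 12 (perimeter = 2·12·12.000·sin(180°/12) = 74.54 mm); the sphere at (-0.5, 10.5) is not intersected at this z (|z−center|=9.200 > r=3.5); the cylinder at (11, 9.5) does not reach this height (z outside [5, 30]); Combining (union): only the r=12 cylinder is present, so the union is just that shape — boundary = 74.54 mm; the cube at (10, 6) does not reach this height (z outside [9, 30]); Taking the union: only the result so far is present, so the union is just that shape — boundary = 74.54 mm. Overall, the cross-section is a single solid region. Total boundary length (outer) = 74.54 mm.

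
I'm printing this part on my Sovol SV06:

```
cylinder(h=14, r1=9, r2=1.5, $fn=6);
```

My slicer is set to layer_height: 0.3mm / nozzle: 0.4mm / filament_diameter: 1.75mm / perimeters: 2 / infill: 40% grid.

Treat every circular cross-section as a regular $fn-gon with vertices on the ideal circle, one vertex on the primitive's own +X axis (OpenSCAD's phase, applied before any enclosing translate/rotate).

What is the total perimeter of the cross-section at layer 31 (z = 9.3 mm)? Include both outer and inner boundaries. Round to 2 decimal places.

At z = 9.3 mm: the cone: at t=0.664 of its height the radius interpolates to r₁+(r₂−r₁)t = 4.018, giving a regular 6-gon of that circumradius (perimeter = 2·6·4.018·sin(180°/6) = 24.11 mm). Overall, the cross-section is a single solid region. Total boundary length (outer) = 24.11 mm.

24.11 mm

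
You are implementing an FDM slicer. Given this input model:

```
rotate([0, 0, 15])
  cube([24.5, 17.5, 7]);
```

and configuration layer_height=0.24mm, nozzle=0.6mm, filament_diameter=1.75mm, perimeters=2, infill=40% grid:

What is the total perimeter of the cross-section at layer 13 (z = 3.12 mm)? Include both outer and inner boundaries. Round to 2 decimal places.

At z = 3.12 mm: the cube (footprint 24.5×17.5) is included at this height (perimeter 84.00 mm); (whole slice rotated 15° about Z — lengths, areas and connectivity unchanged). Overall, the cross-section is a single solid region. Total boundary length (outer) = 84.00 mm.

84.00 mm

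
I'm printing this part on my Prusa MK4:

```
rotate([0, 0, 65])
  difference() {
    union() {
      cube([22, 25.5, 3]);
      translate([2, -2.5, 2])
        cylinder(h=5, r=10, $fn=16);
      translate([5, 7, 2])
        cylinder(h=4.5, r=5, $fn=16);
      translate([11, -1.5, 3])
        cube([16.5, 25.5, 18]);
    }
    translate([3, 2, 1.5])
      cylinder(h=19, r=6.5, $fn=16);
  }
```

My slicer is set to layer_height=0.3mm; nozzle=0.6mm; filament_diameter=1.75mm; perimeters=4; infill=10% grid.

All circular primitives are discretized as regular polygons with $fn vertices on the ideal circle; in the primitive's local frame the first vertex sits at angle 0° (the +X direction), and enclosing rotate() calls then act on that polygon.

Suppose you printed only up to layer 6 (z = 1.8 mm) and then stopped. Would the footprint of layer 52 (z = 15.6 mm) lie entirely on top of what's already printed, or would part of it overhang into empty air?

Compare the two slices. At z = 1.8: the cube is present — its section is the full 22×25.5 rectangle (area 561.00 mm²); the cylinder at (2, -2.5) is absent (z outside [2, 7]); the cylinder at (5, 7) is absent (z outside [2, 6.5]); the cube at (11, -1.5) does not reach this height (z outside [3, 21]); Merging all regions: only the 22×25.5 cube is present, so the union is just that shape — area = 561.00 mm²; the r=6.5 cylinder at (3, 2) contributes a regular 16-gon of circumradius 6.5 (area = (16/2)·6.500²·sin(360°/16) = 129.35 mm²); Taking the first minus the rest: starting from the result so far (561.00 mm²), the r=6.5 cylinder at (3, 2) partially overlaps it — only the 69.48 mm² overlap (of its 129.35 mm²) is removed, clipping the outline — area = 491.52 mm²; (whole slice rotated 65° about Z — lengths, areas and connectivity unchanged). At z = 15.6: the cube is absent (z outside [0, 3]); the cylinder at (2, -2.5) does not reach this height (z outside [2, 7]); the cylinder at (5, 7) is absent (z outside [2, 6.5]); the cube at (11, -1.5) (footprint 16.5×25.5) is included at this height (area 420.75 mm²); Combining (union): only the 16.5×25.5 cube at (11, -1.5) is present, so the union is just that shape — area = 420.75 mm²; the r=6.5 cylinder at (3, 2) contributes a regular 16-gon of circumradius 6.5 (area = (16/2)·6.500²·sin(360°/16) = 129.35 mm²); After the difference (first − rest): starting from the result so far (420.75 mm²), the r=6.5 cylinder at (3, 2) misses the remaining region (no effect) — area = 420.75 mm²; (whole slice rotated 65° about Z — lengths, areas and connectivity unchanged). Checking containment: at z = 15.6 the cross-section extends beyond the z = 1.8 cross-section by about 156.75 mm².

part overhangs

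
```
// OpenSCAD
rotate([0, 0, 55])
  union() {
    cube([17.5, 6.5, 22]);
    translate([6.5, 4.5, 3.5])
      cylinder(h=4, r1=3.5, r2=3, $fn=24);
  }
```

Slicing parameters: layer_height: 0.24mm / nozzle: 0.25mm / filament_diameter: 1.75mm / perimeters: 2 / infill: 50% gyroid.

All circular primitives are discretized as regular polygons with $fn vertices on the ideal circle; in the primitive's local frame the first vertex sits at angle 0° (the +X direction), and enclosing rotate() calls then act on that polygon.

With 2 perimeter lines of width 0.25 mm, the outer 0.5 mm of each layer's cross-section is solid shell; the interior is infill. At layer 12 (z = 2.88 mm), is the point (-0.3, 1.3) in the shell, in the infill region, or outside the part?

At z = 2.88 mm: the cube (footprint 17.5×6.5) is included at this height; the cone at (6.5, 4.5) is not intersected at this z (z outside [3.5, 7.5]); Combining (union): only the 17.5×6.5 cube is present, so the union is just that shape — 1 connected region; (whole slice rotated 55° about Z — lengths, areas and connectivity unchanged). Overall, the cross-section is a single solid region. Undo the 55° rotation: the query point maps to (0.893, 0.991) in the un-rotated model frame. The nearest boundary edge runs (0.00, 6.50)→(0.00, 0.00); distance from the point to it = 0.89 mm. The point is inside the cross-section and 0.89 mm from the nearest boundary — more than the 0.5 mm shell width (2 × 0.25), so it's in the infill interior.

infill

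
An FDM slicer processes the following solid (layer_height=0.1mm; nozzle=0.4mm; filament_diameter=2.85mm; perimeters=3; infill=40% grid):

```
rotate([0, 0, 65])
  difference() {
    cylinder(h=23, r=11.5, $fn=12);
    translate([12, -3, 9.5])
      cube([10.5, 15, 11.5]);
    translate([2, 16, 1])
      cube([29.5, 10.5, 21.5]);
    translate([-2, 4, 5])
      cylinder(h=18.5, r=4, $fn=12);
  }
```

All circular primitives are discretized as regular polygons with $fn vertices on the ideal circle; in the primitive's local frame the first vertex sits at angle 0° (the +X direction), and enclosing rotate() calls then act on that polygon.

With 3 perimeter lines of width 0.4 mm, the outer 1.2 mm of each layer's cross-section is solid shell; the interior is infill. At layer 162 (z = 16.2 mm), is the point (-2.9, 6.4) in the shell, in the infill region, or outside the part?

infill

At z = 16.2 mm: the r=11.5 cylinder contributes a regular 12-gon of circumradius 11.5; the 10.5×15 cube at (12, -3) contributes its full rectangle; the cube at (2, 16) is present — its section is the full 29.5×10.5 rectangle; the cylinder at (-2, 4): section is a regular 12-gon, circumradius r=4; Taking the first minus the rest: starting from the r=11.5 cylinder, the 10.5×15 cube at (12, -3) misses the remaining region (no effect); the 29.5×10.5 cube at (2, 16) misses the remaining region (no effect); the r=4 cylinder at (-2, 4) lies wholly inside it (removes its full 48.00 mm² and its 24.85 mm outline becomes a hole wall) — 1 connected region with 1 hole; (whole slice rotated 65° about Z — lengths, areas and connectivity unchanged). Overall, the cross-section is one region with 1 hole. Undo the 65° rotation: the query point maps to (4.575, 5.333) in the un-rotated model frame. The nearest boundary edge runs (2.00, 4.00)→(1.46, 6.00); distance from the point to it = 2.83 mm. The point is inside the cross-section and 2.83 mm from the nearest boundary — more than the 1.2 mm shell width (3 × 0.4), so it's in the infill interior.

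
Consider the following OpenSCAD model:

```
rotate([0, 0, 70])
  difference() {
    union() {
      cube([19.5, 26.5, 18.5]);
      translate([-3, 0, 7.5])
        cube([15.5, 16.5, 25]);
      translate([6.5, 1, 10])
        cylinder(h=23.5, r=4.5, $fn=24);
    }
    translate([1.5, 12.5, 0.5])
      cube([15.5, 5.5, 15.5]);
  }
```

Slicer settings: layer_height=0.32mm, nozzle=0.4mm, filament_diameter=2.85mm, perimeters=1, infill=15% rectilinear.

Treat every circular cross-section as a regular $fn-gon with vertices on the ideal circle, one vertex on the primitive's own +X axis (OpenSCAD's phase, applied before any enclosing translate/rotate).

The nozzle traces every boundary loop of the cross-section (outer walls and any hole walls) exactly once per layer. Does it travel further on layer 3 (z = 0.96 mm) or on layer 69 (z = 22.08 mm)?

layer 3 (z = 0.96 mm)

Layer 3 (z = 0.96): the cube is present — its section is the full 19.5×26.5 rectangle (perimeter 92.00 mm); the cube at (-3, 0) is absent (z outside [7.5, 32.5]); the cylinder at (6.5, 1) is not intersected at this z (z outside [10, 33.5]); Taking the union: only the 19.5×26.5 cube is present, so the union is just that shape — boundary = 92.00 mm; the cube at (1.5, 12.5) (footprint 15.5×5.5) is included at this height (perimeter 42.00 mm); After the difference (first − rest): starting from that combined region, the 15.5×5.5 cube at (1.5, 12.5) lies wholly inside it (removes its full 85.25 mm² and its 42.00 mm outline becomes a hole wall) — boundary (outer + 1 inner loop) = 134.00 mm; (whole slice rotated 70° about Z — lengths, areas and connectivity unchanged). So its perimeter = 134.00 mm. Layer 69 (z = 22.08): the cube does not reach this height (z outside [0, 18.5]); the 15.5×16.5 cube at (-3, 0) contributes its full rectangle (perimeter 64.00 mm); the r=4.5 cylinder at (6.5, 1) gives a regular 24-gon of circumradius 4.5 (constant along its height) (perimeter = 2·24·4.500·sin(180°/24) = 28.19 mm); Taking the union: the regions partially overlap (shared area 40.31 mm²), so the edge portions inside another operand are dropped and the merged outline is re-measured after clipping — boundary = 67.34 mm; the cube at (1.5, 12.5) is absent (z outside [0.5, 16]); Subtracting the remaining from the first: none of the subtracted shapes is present at this height, so the result so far is unchanged — boundary = 67.34 mm; (rotated 70° about Z; rotation is an isometry so areas/perimeters/island counts are preserved). So its perimeter = 67.34 mm. Layer 3 is larger (134.00 vs 67.34 mm).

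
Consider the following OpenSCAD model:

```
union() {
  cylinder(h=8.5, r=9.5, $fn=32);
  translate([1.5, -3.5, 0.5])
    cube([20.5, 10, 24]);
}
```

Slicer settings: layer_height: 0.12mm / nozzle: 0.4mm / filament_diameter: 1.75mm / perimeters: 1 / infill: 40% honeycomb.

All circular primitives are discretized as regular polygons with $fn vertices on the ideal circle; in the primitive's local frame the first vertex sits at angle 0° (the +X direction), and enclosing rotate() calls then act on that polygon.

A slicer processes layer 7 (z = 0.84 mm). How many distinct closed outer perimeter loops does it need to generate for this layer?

1

At z = 0.84 mm: the r=9.5 cylinder contributes a regular 32-gon of circumradius 9.5; the 20.5×10 cube at (1.5, -3.5) contributes its full rectangle; Combining (union): the regions partially overlap (shared area 73.66 mm²), so overlapping operands fuse into one piece — 1 connected region. The result has 1 disconnected region.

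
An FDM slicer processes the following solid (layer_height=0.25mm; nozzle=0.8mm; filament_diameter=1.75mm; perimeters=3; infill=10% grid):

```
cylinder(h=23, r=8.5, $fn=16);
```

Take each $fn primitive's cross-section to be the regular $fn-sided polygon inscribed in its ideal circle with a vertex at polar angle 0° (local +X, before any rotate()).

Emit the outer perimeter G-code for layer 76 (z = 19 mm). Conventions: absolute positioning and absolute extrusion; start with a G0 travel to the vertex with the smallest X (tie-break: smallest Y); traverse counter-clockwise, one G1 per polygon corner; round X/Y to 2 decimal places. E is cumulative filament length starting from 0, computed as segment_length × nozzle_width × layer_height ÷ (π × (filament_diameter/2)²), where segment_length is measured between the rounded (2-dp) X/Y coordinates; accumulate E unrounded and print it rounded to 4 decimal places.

G0 X-8.50 Y0.00 Z19.00
G1 X-7.85 Y-3.25 E0.2756
G1 X-6.01 Y-6.01 E0.5514
G1 X-3.25 Y-7.85 E0.8272
G1 X0.00 Y-8.50 E1.1028
G1 X3.25 Y-7.85 E1.3784
G1 X6.01 Y-6.01 E1.6542
G1 X7.85 Y-3.25 E1.9300
G1 X8.50 Y0.00 E2.2056
G1 X7.85 Y3.25 E2.4812
G1 X6.01 Y6.01 E2.7570
G1 X3.25 Y7.85 E3.0329
G1 X0.00 Y8.50 E3.3085
G1 X-3.25 Y7.85 E3.5840
G1 X-6.01 Y6.01 E3.8599
G1 X-7.85 Y3.25 E4.1357
G1 X-8.50 Y0.00 E4.4113

At z = 19 mm: the r=8.5 cylinder contributes a regular 16-gon of circumradius 8.5. The outline is a single polygon with 16 vertices. Extrusion per mm of travel: 0.8 × 0.25 / (π × 0.875²) = 0.083150. Accumulating E over each segment gives final E = 4.4113.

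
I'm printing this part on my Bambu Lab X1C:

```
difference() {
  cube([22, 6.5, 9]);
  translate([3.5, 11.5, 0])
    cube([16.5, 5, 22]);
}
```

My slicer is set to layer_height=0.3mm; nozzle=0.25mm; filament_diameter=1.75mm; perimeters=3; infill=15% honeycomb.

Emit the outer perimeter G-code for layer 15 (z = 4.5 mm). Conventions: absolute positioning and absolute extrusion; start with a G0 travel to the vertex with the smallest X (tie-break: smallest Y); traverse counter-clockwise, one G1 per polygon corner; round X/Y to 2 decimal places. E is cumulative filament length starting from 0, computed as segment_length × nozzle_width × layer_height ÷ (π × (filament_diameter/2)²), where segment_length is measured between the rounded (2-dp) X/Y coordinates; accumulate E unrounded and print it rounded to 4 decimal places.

At z = 4.5 mm: the 22×6.5 cube contributes its full rectangle; the cube at (3.5, 11.5) is present — its section is the full 16.5×5 rectangle; After the difference (first − rest): starting from the 22×6.5 cube, the 16.5×5 cube at (3.5, 11.5) misses the remaining region (no effect) — 1 connected region. The outline is a single polygon with 4 vertices. Extrusion per mm of travel: 0.25 × 0.3 / (π × 0.875²) = 0.031181. Accumulating E over each segment gives final E = 1.7773.

G0 X0.00 Y0.00 Z4.50
G1 X22.00 Y0.00 E0.6860
G1 X22.00 Y6.50 E0.8887
G1 X0.00 Y6.50 E1.5747
G1 X0.00 Y0.00 E1.7773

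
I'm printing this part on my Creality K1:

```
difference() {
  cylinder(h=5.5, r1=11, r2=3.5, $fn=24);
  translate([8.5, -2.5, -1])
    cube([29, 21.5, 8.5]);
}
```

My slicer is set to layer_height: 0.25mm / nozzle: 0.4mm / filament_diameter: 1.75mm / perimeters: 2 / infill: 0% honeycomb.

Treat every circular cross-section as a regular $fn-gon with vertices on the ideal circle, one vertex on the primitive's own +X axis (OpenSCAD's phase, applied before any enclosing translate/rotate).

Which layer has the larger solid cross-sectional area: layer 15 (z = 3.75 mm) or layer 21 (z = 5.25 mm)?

Layer 15 (z = 3.75): the cone contributes a regular 24-gon of circumradius 5.886 (interpolated between r1=11 and r2=3.5 at t=0.682) (area = (24/2)·5.886²·sin(360°/24) = 107.61 mm²); the cube at (8.5, -2.5) is present — its section is the full 29×21.5 rectangle (area 623.50 mm²); Taking the first minus the rest: starting from the cone (107.61 mm²), the 29×21.5 cube at (8.5, -2.5) misses the remaining region (no effect) — area = 107.61 mm². So its area = 107.61 mm². Layer 21 (z = 5.25): the cone contributes a regular 24-gon of circumradius 3.841 (interpolated between r1=11 and r2=3.5 at t=0.955) (area = (24/2)·3.841²·sin(360°/24) = 45.82 mm²); the cube at (8.5, -2.5) (footprint 29×21.5) is included at this height (area 623.50 mm²); Subtracting the remaining from the first: starting from the cone (45.82 mm²), the 29×21.5 cube at (8.5, -2.5) misses the remaining region (no effect) — area = 45.82 mm². So its area = 45.82 mm². Layer 15 is larger (107.61 vs 45.82 mm²).

layer 15 (z = 3.75 mm)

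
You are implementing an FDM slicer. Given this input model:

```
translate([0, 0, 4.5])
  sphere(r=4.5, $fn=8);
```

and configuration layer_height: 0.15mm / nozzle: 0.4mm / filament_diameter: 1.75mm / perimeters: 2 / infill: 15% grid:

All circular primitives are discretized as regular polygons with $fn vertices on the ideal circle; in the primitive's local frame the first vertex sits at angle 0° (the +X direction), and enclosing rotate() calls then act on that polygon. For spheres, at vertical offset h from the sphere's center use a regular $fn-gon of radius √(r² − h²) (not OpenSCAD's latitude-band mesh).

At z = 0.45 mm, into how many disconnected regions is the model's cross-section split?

At z = 0.45 mm: the r=4.5 sphere slices to a regular 8-gon of circumradius 1.962 (√(r²−h²) with h=4.05 from center). The result has 1 disconnected region.

1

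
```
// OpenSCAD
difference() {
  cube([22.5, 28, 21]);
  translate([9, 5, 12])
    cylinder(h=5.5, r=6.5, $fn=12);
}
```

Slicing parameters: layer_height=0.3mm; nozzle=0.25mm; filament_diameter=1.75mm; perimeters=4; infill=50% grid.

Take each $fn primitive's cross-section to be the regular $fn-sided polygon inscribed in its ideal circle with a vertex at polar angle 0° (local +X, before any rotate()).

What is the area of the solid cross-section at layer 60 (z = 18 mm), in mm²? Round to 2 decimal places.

At z = 18 mm: the 22.5×28 cube contributes its full rectangle (area 630.00 mm²); the cylinder at (9, 5) is absent (z outside [12, 17.5]); After the difference (first − rest): none of the subtracted shapes is present at this height, so the 22.5×28 cube is unchanged — area = 630.00 mm². Overall, the cross-section is a single solid region. Net area = 630.00 mm².

630.00 mm²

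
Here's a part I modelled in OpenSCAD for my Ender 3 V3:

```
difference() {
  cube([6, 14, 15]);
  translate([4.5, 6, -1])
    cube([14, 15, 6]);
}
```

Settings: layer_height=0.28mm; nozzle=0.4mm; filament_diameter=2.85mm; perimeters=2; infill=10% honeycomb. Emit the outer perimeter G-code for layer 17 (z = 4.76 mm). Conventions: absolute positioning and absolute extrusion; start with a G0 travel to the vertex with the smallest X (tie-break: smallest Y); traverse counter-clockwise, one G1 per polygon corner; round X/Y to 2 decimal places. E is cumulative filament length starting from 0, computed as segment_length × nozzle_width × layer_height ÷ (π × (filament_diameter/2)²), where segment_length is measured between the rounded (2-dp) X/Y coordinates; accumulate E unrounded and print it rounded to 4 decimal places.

G0 X0.00 Y0.00 Z4.76
G1 X6.00 Y0.00 E0.1053
G1 X6.00 Y6.00 E0.2107
G1 X4.50 Y6.00 E0.2370
G1 X4.50 Y14.00 E0.3775
G1 X0.00 Y14.00 E0.4565
G1 X0.00 Y0.00 E0.7023

At z = 4.76 mm: the 6×14 cube contributes its full rectangle; the cube at (4.5, 6) (footprint 14×15) is included at this height; Subtracting the remaining from the first: starting from the 6×14 cube, the 14×15 cube at (4.5, 6) partially overlaps it — only the 12.00 mm² overlap (of its 210.00 mm²) is removed, clipping the outline — 1 connected region. The outline is a single polygon with 6 vertices. Extrusion per mm of travel: 0.4 × 0.28 / (π × 1.425²) = 0.017557. Accumulating E over each segment gives final E = 0.7023.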